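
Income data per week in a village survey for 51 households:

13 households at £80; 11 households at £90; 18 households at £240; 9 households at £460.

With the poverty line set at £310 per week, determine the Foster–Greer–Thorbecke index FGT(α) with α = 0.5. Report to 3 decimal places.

0.569

Below the line: 13×£80, 11×£90, 18×£240 (q = 42 of N = 51).
Normalized shortfalls: (310−80)/310 = 0.7419 (×13); (310−90)/310 = 0.7097 (×11); (310−240)/310 = 0.2258 (×18).
Raised to α = 0.5: 0.86136 (×13); 0.84242 (×11); 0.47519 (×18).
Sum = 29.017734; FGT(0.5) = 29.017734 / 51 = 0.569.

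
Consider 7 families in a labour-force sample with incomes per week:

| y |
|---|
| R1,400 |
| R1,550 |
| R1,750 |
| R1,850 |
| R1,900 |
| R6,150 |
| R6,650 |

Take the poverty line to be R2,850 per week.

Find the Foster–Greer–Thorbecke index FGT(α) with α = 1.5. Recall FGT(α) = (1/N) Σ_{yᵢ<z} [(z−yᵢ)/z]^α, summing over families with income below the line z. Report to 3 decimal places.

Below the line: R1,400, R1,550, R1,750, R1,850, R1,900 (q = 5 of N = 7).
Gap ratios (z−y)/z: (2850−1400)/2850 = 0.5088; (2850−1550)/2850 = 0.4561; (2850−1750)/2850 = 0.3860; (2850−1850)/2850 = 0.3509; (2850−1900)/2850 = 0.3333.
Raised to α = 1.5: 0.36290; 0.30807; 0.23978; 0.20784; 0.19245.
Sum = 1.311044; FGT(1.5) = 1.311044 / 7 = 0.187.

0.187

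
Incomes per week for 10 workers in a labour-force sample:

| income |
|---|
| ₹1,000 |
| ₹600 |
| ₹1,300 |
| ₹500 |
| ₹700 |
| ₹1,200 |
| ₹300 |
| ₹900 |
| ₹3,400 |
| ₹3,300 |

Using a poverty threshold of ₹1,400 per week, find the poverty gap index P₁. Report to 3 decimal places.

Poor units: ₹300, ₹500, ₹600, ₹700, ₹900, ₹1,000, ₹1,200, ₹1,300 (q = 8 of N = 10).
Relative gaps: (1400−300)/1400 = 0.7857; (1400−500)/1400 = 0.6429; (1400−600)/1400 = 0.5714; (1400−700)/1400 = 0.5000; (1400−900)/1400 = 0.3571; (1400−1000)/1400 = 0.2857; (1400−1200)/1400 = 0.1429; (1400−1300)/1400 = 0.0714.
Σ = 3.357143. Dividing by the full population N = 10 gives P₁ = 0.336.

0.336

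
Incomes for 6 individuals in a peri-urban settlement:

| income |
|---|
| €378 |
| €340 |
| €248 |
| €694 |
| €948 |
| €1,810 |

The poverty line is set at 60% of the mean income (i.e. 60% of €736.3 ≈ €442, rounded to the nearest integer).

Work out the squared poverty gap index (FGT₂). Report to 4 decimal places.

0.0445

Below the line: €248, €340, €378 (q = 3 of N = 6).
Gap ratios (z−y)/z: (442−248)/442 = 0.4389; (442−340)/442 = 0.2308; (442−378)/442 = 0.1448.
Squared: 0.1926; 0.0533; 0.0210.
Sum = 0.266866; P₂ = 0.266866 / 6 = 0.0445.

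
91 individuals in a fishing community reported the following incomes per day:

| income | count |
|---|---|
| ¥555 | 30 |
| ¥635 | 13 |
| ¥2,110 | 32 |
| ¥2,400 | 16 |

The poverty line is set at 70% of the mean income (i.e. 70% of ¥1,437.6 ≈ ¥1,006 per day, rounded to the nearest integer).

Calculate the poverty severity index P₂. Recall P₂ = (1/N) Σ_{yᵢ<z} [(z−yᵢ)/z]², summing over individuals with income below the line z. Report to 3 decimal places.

0.086

Below z: 30×¥555, 13×¥635 (q = 43 of N = 91).
Relative gaps: (1006−555)/1006 = 0.4483 (×30); (1006−635)/1006 = 0.3688 (×13).
Squared: 0.2010 (×30); 0.1360 (×13).
Sum = 7.797512; P₂ = 7.797512 / 91 = 0.086.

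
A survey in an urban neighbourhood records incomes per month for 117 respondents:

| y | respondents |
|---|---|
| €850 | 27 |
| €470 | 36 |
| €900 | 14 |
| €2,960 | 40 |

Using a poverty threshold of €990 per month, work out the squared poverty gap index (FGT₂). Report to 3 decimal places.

0.090

Below z: 36×€470, 27×€850, 14×€900 (q = 77 of N = 117).
Gap ratios (z−y)/z: (990−470)/990 = 0.5253 (×36); (990−850)/990 = 0.1414 (×27); (990−900)/990 = 0.0909 (×14).
Squared: 0.2759 (×36); 0.0200 (×27); 0.0083 (×14).
Sum = 10.587695; P₂ = 10.587695 / 117 = 0.090.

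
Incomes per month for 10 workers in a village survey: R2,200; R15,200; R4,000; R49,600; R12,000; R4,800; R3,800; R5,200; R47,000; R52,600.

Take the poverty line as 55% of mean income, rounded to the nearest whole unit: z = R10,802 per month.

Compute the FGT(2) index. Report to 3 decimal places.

Incomes under z: R2,200, R3,800, R4,000, R4,800, R5,200 (q = 5 of N = 10).
Gap ratios (z−y)/z: (10802−2200)/10802 = 0.7963; (10802−3800)/10802 = 0.6482; (10802−4000)/10802 = 0.6297; (10802−4800)/10802 = 0.5556; (10802−5200)/10802 = 0.5186.
Squared: 0.6341; 0.4202; 0.3965; 0.3087; 0.2690.
Sum = 2.028535; P₂ = 2.028535 / 10 = 0.203.

0.203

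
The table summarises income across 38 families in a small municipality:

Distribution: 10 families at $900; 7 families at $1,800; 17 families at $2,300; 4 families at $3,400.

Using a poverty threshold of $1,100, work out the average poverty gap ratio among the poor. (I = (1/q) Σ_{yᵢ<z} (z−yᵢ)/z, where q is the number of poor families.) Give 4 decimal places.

Below z: 10×$900 (q = 10 of N = 38).
Relative gaps: 0.1818 (×10); sum = 1.818182.
The income-gap ratio divides by q (the poor only): 1.818182 / 10 = 0.1818.

0.1818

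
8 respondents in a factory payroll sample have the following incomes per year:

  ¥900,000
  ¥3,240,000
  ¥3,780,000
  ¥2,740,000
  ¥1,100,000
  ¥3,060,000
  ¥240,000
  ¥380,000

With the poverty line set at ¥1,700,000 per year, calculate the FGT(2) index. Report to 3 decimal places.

0.211

Below z: ¥240,000, ¥380,000, ¥900,000, ¥1,100,000 (q = 4 of N = 8).
Shortfall ratios: (1700000−240000)/1700000 = 0.8588; (1700000−380000)/1700000 = 0.7765; (1700000−900000)/1700000 = 0.4706; (1700000−1100000)/1700000 = 0.3529.
Squared: 0.7376; 0.6029; 0.2215; 0.1246.
Sum = 1.686505; P₂ = 1.686505 / 8 = 0.211.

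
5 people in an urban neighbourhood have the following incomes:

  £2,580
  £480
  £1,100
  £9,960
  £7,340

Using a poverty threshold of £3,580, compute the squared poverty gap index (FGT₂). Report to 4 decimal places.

0.2615

Below the line: £480, £1,100, £2,580 (q = 3 of N = 5).
Shortfall ratios: (3580−480)/3580 = 0.8659; (3580−1100)/3580 = 0.6927; (3580−2580)/3580 = 0.2793.
Squared: 0.7498; 0.4799; 0.0780.
Sum = 1.307731; P₂ = 1.307731 / 5 = 0.2615.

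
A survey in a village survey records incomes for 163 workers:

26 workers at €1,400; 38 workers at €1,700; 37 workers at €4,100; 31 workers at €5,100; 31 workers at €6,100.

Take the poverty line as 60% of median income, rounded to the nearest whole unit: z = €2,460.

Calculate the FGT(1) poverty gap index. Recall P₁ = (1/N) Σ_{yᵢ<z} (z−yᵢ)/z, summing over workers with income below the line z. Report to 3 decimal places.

0.141

Below the line: 26×€1,400, 38×€1,700 (q = 64 of N = 163).
Normalized shortfalls: (2460−1400)/2460 = 0.4309 (×26); (2460−1700)/2460 = 0.3089 (×38).
Σ = 22.943089. Dividing by the full population N = 163 gives P₁ = 0.141.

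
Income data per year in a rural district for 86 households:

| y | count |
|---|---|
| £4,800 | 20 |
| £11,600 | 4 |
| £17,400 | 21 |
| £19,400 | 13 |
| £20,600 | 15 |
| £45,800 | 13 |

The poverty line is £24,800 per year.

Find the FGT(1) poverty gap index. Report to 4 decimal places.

Incomes under z: 20×£4,800, 4×£11,600, 21×£17,400, 13×£19,400, 15×£20,600 (q = 73 of N = 86).
Relative gaps: (24800−4800)/24800 = 0.8065 (×20); (24800−11600)/24800 = 0.5323 (×4); (24800−17400)/24800 = 0.2984 (×21); (24800−19400)/24800 = 0.2177 (×13); (24800−20600)/24800 = 0.1694 (×15).
Sum of shortfalls = 29.895161; P₁ averages over all N: 29.895161 / 86 = 0.3476.

0.3476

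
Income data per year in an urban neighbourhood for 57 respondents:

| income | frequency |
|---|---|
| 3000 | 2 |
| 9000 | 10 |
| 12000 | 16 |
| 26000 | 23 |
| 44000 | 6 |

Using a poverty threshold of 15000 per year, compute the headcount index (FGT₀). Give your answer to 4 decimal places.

28 of the 57 respondents have income below 15000.
H = 28/57 = 0.4912.

0.4912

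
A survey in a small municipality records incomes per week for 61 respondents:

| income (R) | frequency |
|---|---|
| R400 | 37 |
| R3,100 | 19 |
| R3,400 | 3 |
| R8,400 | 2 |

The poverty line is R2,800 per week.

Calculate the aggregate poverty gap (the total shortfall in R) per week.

R88,800

Below the line: 37×R400 (q = 37 of N = 61).
Individual gaps: 37×(2800−400) = 88800.
Aggregate gap = R88,800.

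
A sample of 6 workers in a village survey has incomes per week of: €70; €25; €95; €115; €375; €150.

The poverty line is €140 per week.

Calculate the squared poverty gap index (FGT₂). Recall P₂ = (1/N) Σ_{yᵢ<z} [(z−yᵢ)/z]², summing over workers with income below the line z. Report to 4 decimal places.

0.1767

Incomes under z: €25, €70, €95, €115 (q = 4 of N = 6).
Relative gaps: (140−25)/140 = 0.8214; (140−70)/140 = 0.5000; (140−95)/140 = 0.3214; (140−115)/140 = 0.1786.
Squared: 0.6747; 0.2500; 0.1033; 0.0319.
Sum = 1.059949; P₂ = 1.059949 / 6 = 0.1767.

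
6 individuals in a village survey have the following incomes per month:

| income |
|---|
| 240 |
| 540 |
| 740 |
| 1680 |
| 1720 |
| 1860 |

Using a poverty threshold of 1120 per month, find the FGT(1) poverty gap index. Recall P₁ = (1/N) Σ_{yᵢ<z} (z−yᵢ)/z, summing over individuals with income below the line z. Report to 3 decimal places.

0.274

Below z: 240, 540, 740 (q = 3 of N = 6).
Gap ratios (z−y)/z: (1120−240)/1120 = 0.7857; (1120−540)/1120 = 0.5179; (1120−740)/1120 = 0.3393.
Sum of shortfalls = 1.642857; P₁ averages over all N: 1.642857 / 6 = 0.274.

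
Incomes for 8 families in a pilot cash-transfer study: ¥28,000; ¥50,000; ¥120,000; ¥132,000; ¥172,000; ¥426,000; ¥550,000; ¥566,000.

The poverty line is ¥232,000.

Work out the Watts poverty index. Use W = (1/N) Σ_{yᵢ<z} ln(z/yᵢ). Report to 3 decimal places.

0.646

Below the line: ¥28,000, ¥50,000, ¥120,000, ¥132,000, ¥172,000 (q = 5 of N = 8).
Log shortfalls: ln(232000/28000) = 2.1145; ln(232000/50000) = 1.5347; ln(232000/120000) = 0.6592; ln(232000/132000) = 0.5639; ln(232000/172000) = 0.2992.
W = 5.171671 / 8 = 0.646.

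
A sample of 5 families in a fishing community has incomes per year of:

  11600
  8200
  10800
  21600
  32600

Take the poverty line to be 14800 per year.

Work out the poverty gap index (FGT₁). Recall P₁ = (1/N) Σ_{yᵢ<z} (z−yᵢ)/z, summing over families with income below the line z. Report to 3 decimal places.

0.186

Below the line: 8200, 10800, 11600 (q = 3 of N = 5).
Shortfall ratios: (14800−8200)/14800 = 0.4459; (14800−10800)/14800 = 0.2703; (14800−11600)/14800 = 0.2162.
Sum of shortfalls = 0.932432; P₁ averages over all N: 0.932432 / 5 = 0.186.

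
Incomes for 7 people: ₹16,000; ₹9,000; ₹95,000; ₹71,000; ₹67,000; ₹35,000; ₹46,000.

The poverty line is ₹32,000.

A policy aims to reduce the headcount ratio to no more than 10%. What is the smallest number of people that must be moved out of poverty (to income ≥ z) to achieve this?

Currently q = 2 of N = 7 are below the line (H = 0.286).
A headcount ratio of at most 10% allows at most ⌊0.10 × 7⌋ = 0 poor people.
So at least 2 − 0 = 2 must be lifted.

2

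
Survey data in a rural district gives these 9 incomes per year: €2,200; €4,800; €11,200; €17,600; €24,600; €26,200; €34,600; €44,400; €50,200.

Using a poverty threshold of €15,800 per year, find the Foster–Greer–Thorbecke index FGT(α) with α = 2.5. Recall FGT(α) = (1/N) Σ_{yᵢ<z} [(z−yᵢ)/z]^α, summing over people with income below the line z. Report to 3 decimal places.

Incomes under z: €2,200, €4,800, €11,200 (q = 3 of N = 9).
Shortfall ratios: (15800−2200)/15800 = 0.8608; (15800−4800)/15800 = 0.6962; (15800−11200)/15800 = 0.2911.
Raised to α = 2.5: 0.68739; 0.40443; 0.04574.
Sum = 1.137553; FGT(2.5) = 1.137553 / 9 = 0.126.

0.126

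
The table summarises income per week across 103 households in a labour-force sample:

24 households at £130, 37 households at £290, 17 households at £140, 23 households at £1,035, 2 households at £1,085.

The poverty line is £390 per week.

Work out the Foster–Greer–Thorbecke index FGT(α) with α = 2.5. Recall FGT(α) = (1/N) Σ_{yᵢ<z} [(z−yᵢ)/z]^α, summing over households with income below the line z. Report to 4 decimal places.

Incomes under z: 24×£130, 17×£140, 37×£290 (q = 78 of N = 103).
Relative gaps: (390−130)/390 = 0.6667 (×24); (390−140)/390 = 0.6410 (×17); (390−290)/390 = 0.2564 (×37).
Raised to α = 2.5: 0.36289 (×24); 0.32899 (×17); 0.03329 (×37).
Sum = 15.534002; FGT(2.5) = 15.534002 / 103 = 0.1508.

0.1508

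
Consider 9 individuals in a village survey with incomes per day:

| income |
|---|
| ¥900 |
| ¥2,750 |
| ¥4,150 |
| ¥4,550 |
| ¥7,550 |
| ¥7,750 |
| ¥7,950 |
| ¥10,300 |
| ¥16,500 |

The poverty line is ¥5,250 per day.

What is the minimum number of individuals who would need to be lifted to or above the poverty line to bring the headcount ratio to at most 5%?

4

Currently q = 4 of N = 9 are below the line (H = 0.444).
A headcount ratio of at most 5% allows at most ⌊0.05 × 9⌋ = 0 poor individuals.
So at least 4 − 0 = 4 must be lifted.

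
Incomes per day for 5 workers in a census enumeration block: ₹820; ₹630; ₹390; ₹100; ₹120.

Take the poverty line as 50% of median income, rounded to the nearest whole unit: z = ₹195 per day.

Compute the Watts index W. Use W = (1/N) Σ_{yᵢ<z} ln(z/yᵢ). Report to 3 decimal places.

0.231

Below z: ₹100, ₹120 (q = 2 of N = 5).
Log shortfalls: ln(195/100) = 0.6678; ln(195/120) = 0.4855.
W = 1.153337 / 5 = 0.231.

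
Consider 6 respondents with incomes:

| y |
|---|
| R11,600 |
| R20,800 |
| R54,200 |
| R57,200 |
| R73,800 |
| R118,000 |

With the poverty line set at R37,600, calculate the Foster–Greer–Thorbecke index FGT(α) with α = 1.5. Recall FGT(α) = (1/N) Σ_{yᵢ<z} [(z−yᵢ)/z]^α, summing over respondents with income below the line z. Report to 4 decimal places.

Below z: R11,600, R20,800 (q = 2 of N = 6).
Normalized shortfalls: (37600−11600)/37600 = 0.6915; (37600−20800)/37600 = 0.4468.
Raised to α = 1.5: 0.57501; 0.29866.
Sum = 0.873677; FGT(1.5) = 0.873677 / 6 = 0.1456.

0.1456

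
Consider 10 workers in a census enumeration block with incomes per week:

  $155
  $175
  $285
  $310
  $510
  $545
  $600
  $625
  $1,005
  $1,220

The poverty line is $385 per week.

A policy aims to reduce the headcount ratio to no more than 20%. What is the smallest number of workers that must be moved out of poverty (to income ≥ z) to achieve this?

Currently q = 4 of N = 10 are below the line (H = 0.400).
A headcount ratio of at most 20% allows at most ⌊0.20 × 10⌋ = 2 poor workers.
So at least 4 − 2 = 2 must be lifted.

2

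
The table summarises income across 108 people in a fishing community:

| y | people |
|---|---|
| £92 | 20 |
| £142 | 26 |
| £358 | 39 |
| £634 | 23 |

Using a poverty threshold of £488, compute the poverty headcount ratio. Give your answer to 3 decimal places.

85 of the 108 people have income below £488.
H = 85/108 = 0.787.

0.787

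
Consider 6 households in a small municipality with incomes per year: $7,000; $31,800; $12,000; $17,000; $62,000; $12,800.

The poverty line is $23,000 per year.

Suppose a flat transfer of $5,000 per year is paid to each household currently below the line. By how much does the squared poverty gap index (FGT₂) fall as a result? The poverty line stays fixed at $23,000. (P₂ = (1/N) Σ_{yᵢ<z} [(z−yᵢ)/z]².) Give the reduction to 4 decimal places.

Before: below the line — $7,000, $12,000, $12,800, $17,000; squared poverty gap index (FGT₂) = 0.162899.
After the $5,000 transfer: below the line — $12,000, $17,000, $17,800, $22,000; squared poverty gap index (FGT₂) = 0.058299.
Reduction = 0.162899 − 0.058299 = 0.1046.

0.1046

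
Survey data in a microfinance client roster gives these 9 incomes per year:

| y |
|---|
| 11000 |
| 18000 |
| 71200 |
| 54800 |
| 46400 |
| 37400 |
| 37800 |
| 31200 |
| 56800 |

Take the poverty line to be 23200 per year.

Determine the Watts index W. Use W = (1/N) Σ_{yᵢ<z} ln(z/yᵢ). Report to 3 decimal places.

0.111

Below the line: 11000, 18000 (q = 2 of N = 9).
Log gaps: ln(23200/11000) = 0.7463; ln(23200/18000) = 0.2538.
W = 1.000038 / 9 = 0.111.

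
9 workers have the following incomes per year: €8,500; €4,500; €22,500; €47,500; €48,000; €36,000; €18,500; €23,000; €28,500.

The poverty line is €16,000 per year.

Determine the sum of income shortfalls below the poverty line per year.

€19,000

Below the line: €4,500, €8,500 (q = 2 of N = 9).
Individual gaps: 16000−4500 = 11500; 16000−8500 = 7500.
Aggregate gap = €19,000.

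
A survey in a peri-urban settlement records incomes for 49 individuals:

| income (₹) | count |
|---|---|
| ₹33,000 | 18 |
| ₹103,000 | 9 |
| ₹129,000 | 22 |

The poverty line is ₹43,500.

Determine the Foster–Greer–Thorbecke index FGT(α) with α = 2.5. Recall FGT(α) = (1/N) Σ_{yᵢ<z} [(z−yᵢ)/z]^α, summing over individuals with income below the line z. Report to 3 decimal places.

0.011

Poor units: 18×₹33,000 (q = 18 of N = 49).
Relative gaps: (43500−33000)/43500 = 0.2414 (×18).
Raised to α = 2.5: 0.02863 (×18).
Sum = 0.515255; FGT(2.5) = 0.515255 / 49 = 0.011.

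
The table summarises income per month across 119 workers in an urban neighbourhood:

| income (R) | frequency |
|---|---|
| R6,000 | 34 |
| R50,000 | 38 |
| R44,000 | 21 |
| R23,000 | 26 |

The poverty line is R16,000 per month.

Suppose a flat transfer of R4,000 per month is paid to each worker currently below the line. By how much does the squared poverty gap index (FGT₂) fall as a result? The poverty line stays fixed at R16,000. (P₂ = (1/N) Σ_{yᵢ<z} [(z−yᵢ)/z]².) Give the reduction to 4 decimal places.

0.0714

Before: below the line — 34×R6,000; squared poverty gap index (FGT₂) = 0.111607.
After the R4,000 transfer: below the line — 34×R10,000; squared poverty gap index (FGT₂) = 0.040179.
Reduction = 0.111607 − 0.040179 = 0.0714.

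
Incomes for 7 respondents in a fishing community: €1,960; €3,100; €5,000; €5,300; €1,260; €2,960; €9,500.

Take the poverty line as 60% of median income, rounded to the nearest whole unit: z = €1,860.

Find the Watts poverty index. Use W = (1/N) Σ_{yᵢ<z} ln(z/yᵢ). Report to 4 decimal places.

Below z: €1,260 (q = 1 of N = 7).
Log shortfalls: ln(1860/1260) = 0.3895.
W = 0.389465 / 7 = 0.0556.

0.0556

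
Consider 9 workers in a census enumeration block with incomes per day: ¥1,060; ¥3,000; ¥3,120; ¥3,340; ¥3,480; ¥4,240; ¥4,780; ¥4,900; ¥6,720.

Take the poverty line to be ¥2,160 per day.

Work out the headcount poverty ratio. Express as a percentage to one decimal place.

1 of the 9 workers have income below ¥2,160.
H = 1/9 = 11.1%.

11.1%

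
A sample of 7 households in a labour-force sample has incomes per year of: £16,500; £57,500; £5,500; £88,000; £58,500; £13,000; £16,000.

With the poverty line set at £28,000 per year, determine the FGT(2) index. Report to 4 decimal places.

0.1836

Below the line: £5,500, £13,000, £16,000, £16,500 (q = 4 of N = 7).
Normalized shortfalls: (28000−5500)/28000 = 0.8036; (28000−13000)/28000 = 0.5357; (28000−16000)/28000 = 0.4286; (28000−16500)/28000 = 0.4107.
Squared: 0.6457; 0.2870; 0.1837; 0.1687.
Sum = 1.285077; P₂ = 1.285077 / 7 = 0.1836.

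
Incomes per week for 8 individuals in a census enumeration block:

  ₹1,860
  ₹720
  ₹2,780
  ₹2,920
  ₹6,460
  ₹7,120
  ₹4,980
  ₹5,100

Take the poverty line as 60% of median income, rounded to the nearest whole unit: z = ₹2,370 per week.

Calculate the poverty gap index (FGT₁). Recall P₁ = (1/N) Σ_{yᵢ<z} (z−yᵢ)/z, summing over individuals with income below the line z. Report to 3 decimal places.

0.114

Below the line: ₹720, ₹1,860 (q = 2 of N = 8).
Shortfall ratios: (2370−720)/2370 = 0.6962; (2370−1860)/2370 = 0.2152.
Sum of shortfalls = 0.911392; P₁ averages over all N: 0.911392 / 8 = 0.114.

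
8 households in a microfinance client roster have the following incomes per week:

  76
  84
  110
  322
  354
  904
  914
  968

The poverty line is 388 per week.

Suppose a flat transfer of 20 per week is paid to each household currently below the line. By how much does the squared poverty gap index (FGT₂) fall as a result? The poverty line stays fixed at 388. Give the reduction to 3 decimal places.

Before: below the line — 76, 84, 110, 322, 354; squared poverty gap index (FGT₂) = 0.22631.
After the 20 transfer: below the line — 96, 104, 130, 342, 374; squared poverty gap index (FGT₂) = 0.19496.
Reduction = 0.22631 − 0.19496 = 0.031.

0.031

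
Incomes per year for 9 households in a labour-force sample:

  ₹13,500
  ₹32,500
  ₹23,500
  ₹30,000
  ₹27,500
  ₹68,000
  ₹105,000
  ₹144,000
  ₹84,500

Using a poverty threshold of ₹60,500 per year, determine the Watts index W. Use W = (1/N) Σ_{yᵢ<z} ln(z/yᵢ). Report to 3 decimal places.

Below z: ₹13,500, ₹23,500, ₹27,500, ₹30,000, ₹32,500 (q = 5 of N = 9).
ln(z/y) terms: ln(60500/13500) = 1.5000; ln(60500/23500) = 0.9456; ln(60500/27500) = 0.7885; ln(60500/30000) = 0.7014; ln(60500/32500) = 0.6214.
W = 4.556903 / 9 = 0.506.

0.506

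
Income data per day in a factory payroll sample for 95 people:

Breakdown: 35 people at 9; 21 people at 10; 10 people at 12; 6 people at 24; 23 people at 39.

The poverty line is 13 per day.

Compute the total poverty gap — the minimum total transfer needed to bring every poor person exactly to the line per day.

Below z: 35×9, 21×10, 10×12 (q = 66 of N = 95).
Individual gaps: 35×(13−9) = 140; 21×(13−10) = 63; 10×(13−12) = 10.
Aggregate gap = 213.

213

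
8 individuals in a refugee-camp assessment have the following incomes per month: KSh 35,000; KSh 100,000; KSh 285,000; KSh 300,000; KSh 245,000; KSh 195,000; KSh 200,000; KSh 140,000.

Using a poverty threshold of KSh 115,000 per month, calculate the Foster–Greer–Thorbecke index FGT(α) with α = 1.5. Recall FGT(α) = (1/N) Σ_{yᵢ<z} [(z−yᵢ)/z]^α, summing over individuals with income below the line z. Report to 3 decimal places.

Poor units: KSh 35,000, KSh 100,000 (q = 2 of N = 8).
Normalized shortfalls: (115000−35000)/115000 = 0.6957; (115000−100000)/115000 = 0.1304.
Raised to α = 1.5: 0.58021; 0.04711.
Sum = 0.627322; FGT(1.5) = 0.627322 / 8 = 0.078.

0.078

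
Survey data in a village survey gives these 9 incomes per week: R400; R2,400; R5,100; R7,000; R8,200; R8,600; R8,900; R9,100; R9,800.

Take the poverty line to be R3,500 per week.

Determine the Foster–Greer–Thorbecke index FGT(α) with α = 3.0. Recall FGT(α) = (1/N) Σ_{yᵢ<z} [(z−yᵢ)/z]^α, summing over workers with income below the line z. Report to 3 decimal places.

0.081

Incomes under z: R400, R2,400 (q = 2 of N = 9).
Normalized shortfalls: (3500−400)/3500 = 0.8857; (3500−2400)/3500 = 0.3143.
Raised to α = 3.0: 0.69483; 0.03104.
Sum = 0.725878; FGT(3.0) = 0.725878 / 9 = 0.081.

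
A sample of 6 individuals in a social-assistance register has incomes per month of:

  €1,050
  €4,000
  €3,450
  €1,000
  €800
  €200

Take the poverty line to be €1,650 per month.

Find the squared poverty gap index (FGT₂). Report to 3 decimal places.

Incomes under z: €200, €800, €1,000, €1,050 (q = 4 of N = 6).
Gap ratios (z−y)/z: (1650−200)/1650 = 0.8788; (1650−800)/1650 = 0.5152; (1650−1000)/1650 = 0.3939; (1650−1050)/1650 = 0.3636.
Squared: 0.7723; 0.2654; 0.1552; 0.1322.
Sum = 1.325069; P₂ = 1.325069 / 6 = 0.221.

0.221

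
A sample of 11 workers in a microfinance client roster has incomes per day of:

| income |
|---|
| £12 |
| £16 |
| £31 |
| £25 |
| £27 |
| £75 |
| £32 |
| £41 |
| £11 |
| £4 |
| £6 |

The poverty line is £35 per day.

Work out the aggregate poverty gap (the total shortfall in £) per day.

Below the line: £4, £6, £11, £12, £16, £25, £27, £31, £32 (q = 9 of N = 11).
Individual gaps: 35−4 = 31; 35−6 = 29; 35−11 = 24; 35−12 = 23; 35−16 = 19; 35−25 = 10; 35−27 = 8; 35−31 = 4; 35−32 = 3.
Aggregate gap = £151.

£151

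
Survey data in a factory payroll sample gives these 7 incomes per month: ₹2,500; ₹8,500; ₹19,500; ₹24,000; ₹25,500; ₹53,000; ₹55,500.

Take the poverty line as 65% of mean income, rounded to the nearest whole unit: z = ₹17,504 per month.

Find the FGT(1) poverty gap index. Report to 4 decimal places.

Poor units: ₹2,500, ₹8,500 (q = 2 of N = 7).
Gap ratios (z−y)/z: (17504−2500)/17504 = 0.8572; (17504−8500)/17504 = 0.5144.
Σ = 1.371572. Dividing by the full population N = 7 gives P₁ = 0.1959.

0.1959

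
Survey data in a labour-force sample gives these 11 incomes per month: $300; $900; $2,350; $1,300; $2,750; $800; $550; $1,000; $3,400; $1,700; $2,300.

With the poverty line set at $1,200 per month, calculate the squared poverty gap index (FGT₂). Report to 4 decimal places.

Incomes under z: $300, $550, $800, $900, $1,000 (q = 5 of N = 11).
Normalized shortfalls: (1200−300)/1200 = 0.7500; (1200−550)/1200 = 0.5417; (1200−800)/1200 = 0.3333; (1200−900)/1200 = 0.2500; (1200−1000)/1200 = 0.1667.
Squared: 0.5625; 0.2934; 0.1111; 0.0625; 0.0278.
Sum = 1.057292; P₂ = 1.057292 / 11 = 0.0961.

0.0961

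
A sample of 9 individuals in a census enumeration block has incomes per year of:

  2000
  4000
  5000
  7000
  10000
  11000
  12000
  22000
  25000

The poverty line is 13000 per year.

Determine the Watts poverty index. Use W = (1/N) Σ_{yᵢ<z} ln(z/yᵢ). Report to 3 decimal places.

Below z: 2000, 4000, 5000, 7000, 10000, 11000, 12000 (q = 7 of N = 9).
Log shortfalls: ln(13000/2000) = 1.8718; ln(13000/4000) = 1.1787; ln(13000/5000) = 0.9555; ln(13000/7000) = 0.6190; ln(13000/10000) = 0.2624; ln(13000/11000) = 0.1671; ln(13000/12000) = 0.0800.
W = 5.134469 / 9 = 0.570.

0.570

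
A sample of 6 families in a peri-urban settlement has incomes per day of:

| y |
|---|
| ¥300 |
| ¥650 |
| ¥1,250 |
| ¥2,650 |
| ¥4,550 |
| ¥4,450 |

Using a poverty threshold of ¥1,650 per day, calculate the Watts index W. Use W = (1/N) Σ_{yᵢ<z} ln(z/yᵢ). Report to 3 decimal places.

0.486

Incomes under z: ¥300, ¥650, ¥1,250 (q = 3 of N = 6).
ln(z/y) terms: ln(1650/300) = 1.7047; ln(1650/650) = 0.9316; ln(1650/1250) = 0.2776.
W = 2.913938 / 6 = 0.486.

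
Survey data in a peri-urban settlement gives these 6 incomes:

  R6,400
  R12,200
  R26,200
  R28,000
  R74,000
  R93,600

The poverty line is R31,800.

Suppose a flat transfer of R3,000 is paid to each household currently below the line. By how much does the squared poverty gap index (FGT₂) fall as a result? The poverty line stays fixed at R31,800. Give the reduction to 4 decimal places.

Before: below the line — R6,400, R12,200, R26,200, R28,000; squared poverty gap index (FGT₂) = 0.177195.
After the R3,000 transfer: below the line — R9,400, R15,200, R29,200, R31,000; squared poverty gap index (FGT₂) = 0.129333.
Reduction = 0.177195 − 0.129333 = 0.0479.

0.0479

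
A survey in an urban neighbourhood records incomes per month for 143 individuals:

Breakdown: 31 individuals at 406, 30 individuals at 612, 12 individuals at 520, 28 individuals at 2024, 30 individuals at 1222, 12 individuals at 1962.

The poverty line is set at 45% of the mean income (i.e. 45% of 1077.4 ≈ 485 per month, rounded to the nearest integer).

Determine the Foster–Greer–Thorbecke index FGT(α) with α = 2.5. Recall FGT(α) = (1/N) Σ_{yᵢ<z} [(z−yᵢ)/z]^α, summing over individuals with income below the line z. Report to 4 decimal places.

Below z: 31×406 (q = 31 of N = 143).
Shortfall ratios: (485−406)/485 = 0.1629 (×31).
Raised to α = 2.5: 0.01071 (×31).
Sum = 0.331952; FGT(2.5) = 0.331952 / 143 = 0.0023.

0.0023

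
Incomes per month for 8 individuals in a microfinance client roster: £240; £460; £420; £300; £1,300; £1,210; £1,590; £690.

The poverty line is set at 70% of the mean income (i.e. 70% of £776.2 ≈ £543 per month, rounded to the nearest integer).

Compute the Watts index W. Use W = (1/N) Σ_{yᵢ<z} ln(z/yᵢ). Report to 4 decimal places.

0.2291

Poor units: £240, £300, £420, £460 (q = 4 of N = 8).
ln(z/y) terms: ln(543/240) = 0.8165; ln(543/300) = 0.5933; ln(543/420) = 0.2569; ln(543/460) = 0.1659.
W = 1.832535 / 8 = 0.2291.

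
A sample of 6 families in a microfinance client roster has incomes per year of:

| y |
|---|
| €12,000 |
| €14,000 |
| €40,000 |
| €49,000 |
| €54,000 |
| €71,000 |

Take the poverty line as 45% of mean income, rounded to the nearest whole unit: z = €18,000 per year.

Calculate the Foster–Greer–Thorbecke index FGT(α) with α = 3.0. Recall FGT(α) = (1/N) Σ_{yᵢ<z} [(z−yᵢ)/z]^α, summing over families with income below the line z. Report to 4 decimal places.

0.0080

Below z: €12,000, €14,000 (q = 2 of N = 6).
Relative gaps: (18000−12000)/18000 = 0.3333; (18000−14000)/18000 = 0.2222.
Raised to α = 3.0: 0.03704; 0.01097.
Sum = 0.048011; FGT(3.0) = 0.048011 / 6 = 0.0080.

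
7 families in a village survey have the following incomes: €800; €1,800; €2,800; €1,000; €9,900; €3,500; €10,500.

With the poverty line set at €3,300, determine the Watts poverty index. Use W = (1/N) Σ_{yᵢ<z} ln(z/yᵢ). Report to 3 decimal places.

0.483

Below the line: €800, €1,000, €1,800, €2,800 (q = 4 of N = 7).
ln(z/y) terms: ln(3300/800) = 1.4171; ln(3300/1000) = 1.1939; ln(3300/1800) = 0.6061; ln(3300/2800) = 0.1643.
W = 3.381427 / 7 = 0.483.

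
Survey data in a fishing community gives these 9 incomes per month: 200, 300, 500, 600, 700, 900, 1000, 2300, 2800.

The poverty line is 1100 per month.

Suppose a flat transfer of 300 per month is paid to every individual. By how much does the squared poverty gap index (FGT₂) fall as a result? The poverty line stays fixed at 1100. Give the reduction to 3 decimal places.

Before: below the line — 200, 300, 500, 600, 700, 900, 1000; squared poverty gap index (FGT₂) = 0.20845.
After the 300 transfer: below the line — 500, 600, 800, 900, 1000; squared poverty gap index (FGT₂) = 0.06887.
Reduction = 0.20845 − 0.06887 = 0.140.

0.140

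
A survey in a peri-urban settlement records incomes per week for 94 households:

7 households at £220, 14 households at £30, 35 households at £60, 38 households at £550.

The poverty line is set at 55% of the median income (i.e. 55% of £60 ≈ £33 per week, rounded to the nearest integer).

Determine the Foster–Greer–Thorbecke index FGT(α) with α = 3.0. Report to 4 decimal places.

Incomes under z: 14×£30 (q = 14 of N = 94).
Relative gaps: (33−30)/33 = 0.0909 (×14).
Raised to α = 3.0: 0.00075 (×14).
Sum = 0.010518; FGT(3.0) = 0.010518 / 94 = 0.0001.

0.0001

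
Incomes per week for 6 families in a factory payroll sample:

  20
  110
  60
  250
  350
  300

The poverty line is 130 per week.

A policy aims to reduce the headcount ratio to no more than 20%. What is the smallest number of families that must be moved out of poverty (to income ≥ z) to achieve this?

3 of the 6 families are poor, so H = 3/6 = 0.500.
A headcount ratio of at most 20% allows at most ⌊0.20 × 6⌋ = 1 poor families.
So at least 3 − 1 = 2 must be lifted.

2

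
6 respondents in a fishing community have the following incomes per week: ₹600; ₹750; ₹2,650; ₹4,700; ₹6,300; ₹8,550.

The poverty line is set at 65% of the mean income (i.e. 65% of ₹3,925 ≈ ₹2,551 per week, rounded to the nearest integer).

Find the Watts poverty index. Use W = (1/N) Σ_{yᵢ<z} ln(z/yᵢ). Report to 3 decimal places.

Below the line: ₹600, ₹750 (q = 2 of N = 6).
Log shortfalls: ln(2551/600) = 1.4473; ln(2551/750) = 1.2242.
W = 2.671479 / 6 = 0.445.

0.445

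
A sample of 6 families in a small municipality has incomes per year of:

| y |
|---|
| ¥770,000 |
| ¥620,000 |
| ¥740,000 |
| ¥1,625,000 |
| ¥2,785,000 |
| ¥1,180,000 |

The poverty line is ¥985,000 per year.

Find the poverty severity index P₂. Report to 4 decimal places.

0.0411

Below z: ¥620,000, ¥740,000, ¥770,000 (q = 3 of N = 6).
Relative gaps: (985000−620000)/985000 = 0.3706; (985000−740000)/985000 = 0.2487; (985000−770000)/985000 = 0.2183.
Squared: 0.1373; 0.0619; 0.0476.
Sum = 0.246824; P₂ = 0.246824 / 6 = 0.0411.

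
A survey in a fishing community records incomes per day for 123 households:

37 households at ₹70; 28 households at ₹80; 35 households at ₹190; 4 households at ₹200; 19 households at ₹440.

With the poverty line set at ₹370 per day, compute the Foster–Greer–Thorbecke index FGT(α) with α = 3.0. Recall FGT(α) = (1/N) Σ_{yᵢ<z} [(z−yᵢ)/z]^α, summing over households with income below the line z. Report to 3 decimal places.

0.306

Poor units: 37×₹70, 28×₹80, 35×₹190, 4×₹200 (q = 104 of N = 123).
Relative gaps: (370−70)/370 = 0.8108 (×37); (370−80)/370 = 0.7838 (×28); (370−190)/370 = 0.4865 (×35); (370−200)/370 = 0.4595 (×4).
Raised to α = 3.0: 0.53304 (×37); 0.48149 (×28); 0.11514 (×35); 0.09699 (×4).
Sum = 37.621937; FGT(3.0) = 37.621937 / 123 = 0.306.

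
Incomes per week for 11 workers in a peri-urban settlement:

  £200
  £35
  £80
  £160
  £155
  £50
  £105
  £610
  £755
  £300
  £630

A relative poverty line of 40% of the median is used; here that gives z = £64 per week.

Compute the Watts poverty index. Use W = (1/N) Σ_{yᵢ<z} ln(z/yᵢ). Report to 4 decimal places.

Below the line: £35, £50 (q = 2 of N = 11).
Log gaps: ln(64/35) = 0.6035; ln(64/50) = 0.2469.
W = 0.850395 / 11 = 0.0773.

0.0773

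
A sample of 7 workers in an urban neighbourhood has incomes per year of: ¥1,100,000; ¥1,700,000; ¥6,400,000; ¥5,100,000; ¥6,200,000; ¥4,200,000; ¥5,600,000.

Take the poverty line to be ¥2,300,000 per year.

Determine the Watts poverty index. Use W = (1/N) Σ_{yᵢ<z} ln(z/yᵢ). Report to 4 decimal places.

0.1486

Poor units: ¥1,100,000, ¥1,700,000 (q = 2 of N = 7).
Log shortfalls: ln(2300000/1100000) = 0.7376; ln(2300000/1700000) = 0.3023.
W = 1.039880 / 7 = 0.1486.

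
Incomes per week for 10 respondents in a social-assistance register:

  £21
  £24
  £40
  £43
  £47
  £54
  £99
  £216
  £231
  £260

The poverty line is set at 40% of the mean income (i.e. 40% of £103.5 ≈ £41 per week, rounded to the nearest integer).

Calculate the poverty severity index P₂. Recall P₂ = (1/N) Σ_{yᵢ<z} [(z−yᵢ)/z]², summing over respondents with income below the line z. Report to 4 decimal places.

Poor units: £21, £24, £40 (q = 3 of N = 10).
Relative gaps: (41−21)/41 = 0.4878; (41−24)/41 = 0.4146; (41−40)/41 = 0.0244.
Squared: 0.2380; 0.1719; 0.0006.
Sum = 0.410470; P₂ = 0.410470 / 10 = 0.0410.

0.0410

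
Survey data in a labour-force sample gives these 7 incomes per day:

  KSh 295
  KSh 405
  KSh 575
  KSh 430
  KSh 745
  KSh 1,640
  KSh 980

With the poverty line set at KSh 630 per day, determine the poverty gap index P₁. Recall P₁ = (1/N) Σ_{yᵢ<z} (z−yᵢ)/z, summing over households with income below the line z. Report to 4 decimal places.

Incomes under z: KSh 295, KSh 405, KSh 430, KSh 575 (q = 4 of N = 7).
Shortfall ratios: (630−295)/630 = 0.5317; (630−405)/630 = 0.3571; (630−430)/630 = 0.3175; (630−575)/630 = 0.0873.
Sum of shortfalls = 1.293651; P₁ averages over all N: 1.293651 / 7 = 0.1848.

0.1848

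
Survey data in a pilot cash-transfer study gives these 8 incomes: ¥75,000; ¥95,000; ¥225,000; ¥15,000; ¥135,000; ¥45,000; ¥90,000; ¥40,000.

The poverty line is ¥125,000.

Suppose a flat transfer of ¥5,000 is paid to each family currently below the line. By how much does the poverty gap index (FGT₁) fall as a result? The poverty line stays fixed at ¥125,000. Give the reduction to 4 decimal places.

0.0300

Before: below the line — ¥15,000, ¥40,000, ¥45,000, ¥75,000, ¥90,000, ¥95,000; poverty gap index (FGT₁) = 0.390000.
After the ¥5,000 transfer: below the line — ¥20,000, ¥45,000, ¥50,000, ¥80,000, ¥95,000, ¥100,000; poverty gap index (FGT₁) = 0.360000.
Reduction = 0.390000 − 0.360000 = 0.0300.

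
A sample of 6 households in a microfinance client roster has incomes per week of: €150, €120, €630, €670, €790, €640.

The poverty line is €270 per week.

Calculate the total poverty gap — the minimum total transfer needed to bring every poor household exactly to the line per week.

€270

Incomes under z: €120, €150 (q = 2 of N = 6).
Individual gaps: 270−120 = 150; 270−150 = 120.
Aggregate gap = €270.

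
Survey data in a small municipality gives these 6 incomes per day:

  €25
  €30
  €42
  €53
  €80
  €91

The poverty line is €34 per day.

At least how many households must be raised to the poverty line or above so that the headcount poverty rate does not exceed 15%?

2 of the 6 households are poor, so H = 2/6 = 0.333.
A headcount ratio of at most 15% allows at most ⌊0.15 × 6⌋ = 0 poor households.
So at least 2 − 0 = 2 must be lifted.

2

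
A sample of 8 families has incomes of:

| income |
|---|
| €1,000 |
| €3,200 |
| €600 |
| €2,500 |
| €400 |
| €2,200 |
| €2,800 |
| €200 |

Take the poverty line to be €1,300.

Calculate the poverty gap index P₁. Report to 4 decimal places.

Poor units: €200, €400, €600, €1,000 (q = 4 of N = 8).
Gap ratios (z−y)/z: (1300−200)/1300 = 0.8462; (1300−400)/1300 = 0.6923; (1300−600)/1300 = 0.5385; (1300−1000)/1300 = 0.2308.
Σ = 2.307692. Dividing by the full population N = 8 gives P₁ = 0.2885.

0.2885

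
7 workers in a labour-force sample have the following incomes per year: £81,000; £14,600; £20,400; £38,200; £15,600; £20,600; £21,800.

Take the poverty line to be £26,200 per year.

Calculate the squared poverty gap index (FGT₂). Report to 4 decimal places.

Below the line: £14,600, £15,600, £20,400, £20,600, £21,800 (q = 5 of N = 7).
Shortfall ratios: (26200−14600)/26200 = 0.4427; (26200−15600)/26200 = 0.4046; (26200−20400)/26200 = 0.2214; (26200−20600)/26200 = 0.2137; (26200−21800)/26200 = 0.1679.
Squared: 0.1960; 0.1637; 0.0490; 0.0457; 0.0282.
Sum = 0.482606; P₂ = 0.482606 / 7 = 0.0689.

0.0689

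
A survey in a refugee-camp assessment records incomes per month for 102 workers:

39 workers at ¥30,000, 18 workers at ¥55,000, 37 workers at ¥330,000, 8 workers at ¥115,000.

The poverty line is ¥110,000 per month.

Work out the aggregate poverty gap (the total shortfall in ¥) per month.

¥4,110,000

Incomes under z: 39×¥30,000, 18×¥55,000 (q = 57 of N = 102).
Individual gaps: 39×(110000−30000) = 3120000; 18×(110000−55000) = 990000.
Aggregate gap = ¥4,110,000.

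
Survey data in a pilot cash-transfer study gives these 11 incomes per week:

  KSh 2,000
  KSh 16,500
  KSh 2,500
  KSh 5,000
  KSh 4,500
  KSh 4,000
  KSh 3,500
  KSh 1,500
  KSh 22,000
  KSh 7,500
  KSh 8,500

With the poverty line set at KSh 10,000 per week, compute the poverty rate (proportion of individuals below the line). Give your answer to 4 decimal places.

0.8182

9 of the 11 individuals have income below KSh 10,000.
H = 9/11 = 0.8182.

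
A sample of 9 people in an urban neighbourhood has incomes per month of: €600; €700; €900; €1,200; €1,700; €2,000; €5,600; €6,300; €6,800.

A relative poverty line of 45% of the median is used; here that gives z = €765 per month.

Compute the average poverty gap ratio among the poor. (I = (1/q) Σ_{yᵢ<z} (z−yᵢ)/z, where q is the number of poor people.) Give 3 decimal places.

Below the line: €600, €700 (q = 2 of N = 9).
Relative gaps: 0.2157, 0.0850; sum = 0.300654.
I averages over the q = 2 poor units only: 0.300654 / 2 = 0.150.

0.150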